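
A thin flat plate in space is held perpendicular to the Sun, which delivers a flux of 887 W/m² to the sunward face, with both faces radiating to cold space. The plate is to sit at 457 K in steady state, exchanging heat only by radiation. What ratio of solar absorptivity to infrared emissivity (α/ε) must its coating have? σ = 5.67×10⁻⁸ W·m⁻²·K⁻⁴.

α/ε ≈ 5.58

Balance: αS·A = εσ·2A·T⁴ ⇒ α/ε = 2σT⁴/S.
α/ε = 2·5.67×10⁻⁸·(457)⁴/887 = 2·5.67×10⁻⁸·4.362×10¹⁰/887.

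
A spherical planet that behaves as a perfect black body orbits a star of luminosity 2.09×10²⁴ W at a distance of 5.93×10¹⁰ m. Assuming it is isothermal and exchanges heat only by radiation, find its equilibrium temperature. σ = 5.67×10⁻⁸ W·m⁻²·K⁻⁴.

T ≈ 120 K

First find the stellar flux at distance d: S = L/(4πd²) = 2.09×10²⁴/(4π·(5.93×10¹⁰)²) = 47.30 W/m².
For an isothermal sphere, absorbed (1−a)S·πr² = emitted σ·4πr²·T⁴, so T⁴ = (1−a)S/(4σ).
T⁴ = 1.00·47.30/(4·5.67×10⁻⁸) = 2.085×10⁸ K⁴.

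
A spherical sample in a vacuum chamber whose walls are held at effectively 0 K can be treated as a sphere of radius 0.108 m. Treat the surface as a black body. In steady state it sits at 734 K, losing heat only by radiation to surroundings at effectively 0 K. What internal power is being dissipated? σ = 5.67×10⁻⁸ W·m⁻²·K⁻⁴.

P ≈ 2410 W

Steady state: P = εσA T⁴.
A = 4πr² = 0.1466 m²; T⁴ = (734)⁴ = 2.903×10¹¹ K⁴.
P = 1.0 × 5.67×10⁻⁸ × 0.1466 × 2.903×10¹¹.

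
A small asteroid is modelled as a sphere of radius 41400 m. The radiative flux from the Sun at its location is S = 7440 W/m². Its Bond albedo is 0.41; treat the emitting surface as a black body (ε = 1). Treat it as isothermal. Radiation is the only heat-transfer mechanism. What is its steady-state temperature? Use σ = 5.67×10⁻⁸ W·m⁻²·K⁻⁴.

At equilibrium, absorbed power = emitted power.
Absorbing cross-section = πr² = 5.385×10⁹ m²; emitting surface = 4πr² = 2.154×10¹⁰ m² (ratio 4).
(1−a)S·A_cross = εσ·A_surf·T⁴  ⇒  T⁴ = (1−a)S/(4σ).
T⁴ = 0.590·7440/(4·5.67×10⁻⁸) = 1.935×10¹⁰ K⁴.
T = (1.935×10¹⁰)^(1/4).

T ≈ 373 K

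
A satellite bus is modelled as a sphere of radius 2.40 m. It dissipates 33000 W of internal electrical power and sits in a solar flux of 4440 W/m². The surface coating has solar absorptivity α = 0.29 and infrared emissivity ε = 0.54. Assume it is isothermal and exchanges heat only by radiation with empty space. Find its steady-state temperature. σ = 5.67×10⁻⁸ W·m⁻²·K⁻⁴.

At steady state, absorbed solar power + internal power = radiated power.
Absorbed: α·S·A_cross = 0.29·4440·18.10 = 23300 W (cross-section πr²).
Total input = 23300 + 33000 = 56300 W.
Radiated: εσ·A_surf·T⁴ with A_surf = 4πr² = 72.38 m².
T⁴ = 56300/(0.54·5.67×10⁻⁸·72.38) = 2.540×10¹⁰ K⁴.

T ≈ 399 K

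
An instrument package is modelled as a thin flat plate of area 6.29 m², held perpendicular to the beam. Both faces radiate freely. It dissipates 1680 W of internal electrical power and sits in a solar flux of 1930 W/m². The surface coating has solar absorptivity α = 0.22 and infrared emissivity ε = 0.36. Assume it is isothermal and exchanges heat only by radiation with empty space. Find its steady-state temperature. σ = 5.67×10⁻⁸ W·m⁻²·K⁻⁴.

At steady state, absorbed solar power + internal power = radiated power.
Absorbed: α·S·A_cross = 0.22·1930·6.290 = 2671 W (cross-section A).
Total input = 2671 + 1680 = 4351 W.
Radiated: εσ·A_surf·T⁴ with A_surf = 2A = 12.58 m².
T⁴ = 4351/(0.36·5.67×10⁻⁸·12.58) = 1.694×10¹⁰ K⁴.

T ≈ 361 K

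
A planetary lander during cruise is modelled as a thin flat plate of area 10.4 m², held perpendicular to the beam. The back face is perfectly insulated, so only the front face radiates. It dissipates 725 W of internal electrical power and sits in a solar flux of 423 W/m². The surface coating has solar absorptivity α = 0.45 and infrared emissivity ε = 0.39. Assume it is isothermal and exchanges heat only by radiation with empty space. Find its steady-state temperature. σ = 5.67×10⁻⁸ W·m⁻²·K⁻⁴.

At steady state, absorbed solar power + internal power = radiated power.
Absorbed: α·S·A_cross = 0.45·423·10.40 = 1980 W (cross-section A).
Total input = 1980 + 725 = 2705 W.
Radiated: εσ·A_surf·T⁴ with A_surf = A = 10.40 m².
T⁴ = 2705/(0.39·5.67×10⁻⁸·10.40) = 1.176×10¹⁰ K⁴.

T ≈ 329 K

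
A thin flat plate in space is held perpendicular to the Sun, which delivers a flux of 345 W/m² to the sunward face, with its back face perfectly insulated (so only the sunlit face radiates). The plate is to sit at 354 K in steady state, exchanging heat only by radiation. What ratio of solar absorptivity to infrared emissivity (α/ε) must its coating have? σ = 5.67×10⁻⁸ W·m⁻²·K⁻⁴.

α/ε ≈ 2.58

Balance: αS·A = εσ·1A·T⁴ ⇒ α/ε = σT⁴/S.
α/ε = 5.67×10⁻⁸·(354)⁴/345 = 5.67×10⁻⁸·1.570×10¹⁰/345.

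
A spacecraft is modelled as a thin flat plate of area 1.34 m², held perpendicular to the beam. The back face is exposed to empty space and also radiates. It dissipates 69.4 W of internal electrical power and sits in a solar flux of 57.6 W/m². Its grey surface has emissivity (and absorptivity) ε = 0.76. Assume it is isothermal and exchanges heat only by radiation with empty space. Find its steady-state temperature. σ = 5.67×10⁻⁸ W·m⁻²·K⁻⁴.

T ≈ 182 K

At steady state, absorbed solar power + internal power = radiated power.
Absorbed: α·S·A_cross = 0.76·57.6·1.340 = 58.66 W (cross-section A).
Total input = 58.66 + 69.4 = 128.1 W.
Radiated: εσ·A_surf·T⁴ with A_surf = 2A = 2.680 m².
T⁴ = 128.1/(0.76·5.67×10⁻⁸·2.680) = 1.109×10⁹ K⁴.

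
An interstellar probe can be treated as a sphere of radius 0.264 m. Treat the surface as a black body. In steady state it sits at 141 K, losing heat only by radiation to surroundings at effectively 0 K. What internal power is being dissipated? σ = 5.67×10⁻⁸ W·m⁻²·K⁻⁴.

P ≈ 19.6 W

Steady state: P = εσA T⁴.
A = 4πr² = 0.8758 m²; T⁴ = (141)⁴ = 3.953×10⁸ K⁴.
P = 1.0 × 5.67×10⁻⁸ × 0.8758 × 3.953×10⁸.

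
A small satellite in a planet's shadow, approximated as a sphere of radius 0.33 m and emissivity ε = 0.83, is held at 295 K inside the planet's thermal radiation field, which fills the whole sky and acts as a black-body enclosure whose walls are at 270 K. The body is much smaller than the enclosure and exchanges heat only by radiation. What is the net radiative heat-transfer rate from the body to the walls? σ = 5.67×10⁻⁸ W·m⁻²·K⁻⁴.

For a small grey body in a large enclosure: P_net = εσA(T_body⁴ − T_wall⁴).
A = 4πr² = 1.368 m²; T_body⁴ − T_wall⁴ = 7.573×10⁹ − 5.314×10⁹ = 2.259×10⁹ K⁴.
|P_net| = 0.83·5.67×10⁻⁸·1.368·2.259×10⁹.

P_net ≈ 145 W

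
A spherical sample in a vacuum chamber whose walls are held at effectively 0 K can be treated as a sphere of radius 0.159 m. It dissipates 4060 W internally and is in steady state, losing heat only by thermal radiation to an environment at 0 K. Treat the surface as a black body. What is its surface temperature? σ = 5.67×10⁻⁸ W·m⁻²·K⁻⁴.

Steady state: internal power = radiated power, P = εσA T⁴.
Radiating area A = 4πr² = 0.3177 m².
T⁴ = P/(εσA) = 4060/(1.0·5.67×10⁻⁸·0.3177) = 2.254×10¹¹ K⁴.
T = (2.254×10¹¹)^(1/4).

T ≈ 689 K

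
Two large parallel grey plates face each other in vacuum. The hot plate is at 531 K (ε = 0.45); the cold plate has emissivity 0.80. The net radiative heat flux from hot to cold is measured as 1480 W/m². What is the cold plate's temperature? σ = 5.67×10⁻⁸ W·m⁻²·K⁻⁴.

T₂ ≈ 350 K

q = σ(T₁⁴ − T₂⁴)/(1/ε₁ + 1/ε₂ − 1); denominator = 2.472.
T₂⁴ = T₁⁴ − q·(1/ε₁+1/ε₂−1)/σ = 7.950×10¹⁰ − 1480·2.472/5.67×10⁻⁸
    = 1.497×10¹⁰ K⁴.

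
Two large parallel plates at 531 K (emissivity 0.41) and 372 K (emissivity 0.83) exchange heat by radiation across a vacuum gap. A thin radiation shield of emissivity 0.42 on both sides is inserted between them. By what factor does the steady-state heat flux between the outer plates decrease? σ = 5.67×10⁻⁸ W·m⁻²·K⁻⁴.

Without shield: q₀ = σΔ(T⁴)/(1/ε₁+1/ε₂−1) with denominator 2.644.
With shield the two gaps are in series; the resistances add: (1/ε₁+1/ε_s−1)+(1/ε_s+1/ε₂−1) = 3.820+2.586 = 6.406.
Heat-flux ratio q₀/q = 6.406/2.644.

factor ≈ 2.42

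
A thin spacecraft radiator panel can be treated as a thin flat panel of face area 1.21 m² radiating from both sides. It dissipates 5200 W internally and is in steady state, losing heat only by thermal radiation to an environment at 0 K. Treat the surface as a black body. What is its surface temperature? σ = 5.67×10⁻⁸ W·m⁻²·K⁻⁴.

Steady state: internal power = radiated power, P = εσA T⁴.
Radiating area A = 2·1.21 = 2.420 m².
T⁴ = P/(εσA) = 5200/(1.0·5.67×10⁻⁸·2.420) = 3.790×10¹⁰ K⁴.
T = (3.790×10¹⁰)^(1/4).

T ≈ 441 K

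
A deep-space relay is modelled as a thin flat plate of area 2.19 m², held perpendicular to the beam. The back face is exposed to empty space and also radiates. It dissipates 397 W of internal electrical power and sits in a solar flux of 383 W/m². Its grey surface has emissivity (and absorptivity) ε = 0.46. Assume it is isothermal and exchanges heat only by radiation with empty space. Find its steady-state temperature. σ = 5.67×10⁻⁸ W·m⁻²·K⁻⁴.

T ≈ 288 K

At steady state, absorbed solar power + internal power = radiated power.
Absorbed: α·S·A_cross = 0.46·383·2.190 = 385.8 W (cross-section A).
Total input = 385.8 + 397 = 782.8 W.
Radiated: εσ·A_surf·T⁴ with A_surf = 2A = 4.380 m².
T⁴ = 782.8/(0.46·5.67×10⁻⁸·4.380) = 6.853×10⁹ K⁴.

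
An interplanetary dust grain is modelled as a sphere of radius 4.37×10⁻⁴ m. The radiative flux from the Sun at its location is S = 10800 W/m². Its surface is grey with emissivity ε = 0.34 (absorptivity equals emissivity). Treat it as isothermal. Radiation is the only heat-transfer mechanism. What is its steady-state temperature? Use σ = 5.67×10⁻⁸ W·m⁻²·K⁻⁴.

T ≈ 467 K

At equilibrium, absorbed power = emitted power.
Absorbing cross-section = πr² = 5.999×10⁻⁷ m²; emitting surface = 4πr² = 2.400×10⁻⁶ m² (ratio 4).
εS·A_cross = εσ·A_surf·T⁴  ⇒  T⁴ = S/(4σ)   (ε cancels).
T⁴ = 10800/(4·5.67×10⁻⁸) = 4.762×10¹⁰ K⁴.
T = (4.762×10¹⁰)^(1/4).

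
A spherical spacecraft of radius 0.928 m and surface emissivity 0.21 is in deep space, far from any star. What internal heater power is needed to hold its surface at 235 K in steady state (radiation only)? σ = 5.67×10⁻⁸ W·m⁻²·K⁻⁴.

P ≈ 393 W

P = εσ·4πr²·T⁴.
4πr² = 10.82 m²; T⁴ = 3.050×10⁹ K⁴.
P = 0.21·5.67×10⁻⁸·10.82·3.050×10⁹.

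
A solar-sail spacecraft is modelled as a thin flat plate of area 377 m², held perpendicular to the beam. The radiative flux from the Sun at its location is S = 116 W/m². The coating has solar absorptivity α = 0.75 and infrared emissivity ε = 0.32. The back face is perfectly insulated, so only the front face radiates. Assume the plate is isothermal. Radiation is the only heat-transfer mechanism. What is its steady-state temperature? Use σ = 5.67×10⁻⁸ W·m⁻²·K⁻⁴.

At equilibrium, absorbed power = emitted power.
Absorbing cross-section = A = 377.0 m²; emitting surface = A = 377.0 m² (ratio 1).
αS·A_cross = εσ·A_surf·T⁴  ⇒  T⁴ = αS/(ε·1σ).
T⁴ = 0.750·116/(0.32·1·5.67×10⁻⁸) = 4.795×10⁹ K⁴.
T = (4.795×10⁹)^(1/4).

T ≈ 263 K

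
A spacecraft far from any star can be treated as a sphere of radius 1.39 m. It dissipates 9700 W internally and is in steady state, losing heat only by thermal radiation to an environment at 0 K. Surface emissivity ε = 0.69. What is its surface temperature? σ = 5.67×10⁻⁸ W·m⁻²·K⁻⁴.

Steady state: internal power = radiated power, P = εσA T⁴.
Radiating area A = 4πr² = 24.28 m².
T⁴ = P/(εσA) = 9700/(0.69·5.67×10⁻⁸·24.28) = 1.021×10¹⁰ K⁴.
T = (1.021×10¹⁰)^(1/4).

T ≈ 318 K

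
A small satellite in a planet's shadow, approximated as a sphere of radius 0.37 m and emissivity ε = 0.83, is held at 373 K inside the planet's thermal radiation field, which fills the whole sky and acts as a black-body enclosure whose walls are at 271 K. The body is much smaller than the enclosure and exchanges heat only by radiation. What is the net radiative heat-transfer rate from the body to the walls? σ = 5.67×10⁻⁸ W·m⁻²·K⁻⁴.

For a small grey body in a large enclosure: P_net = εσA(T_body⁴ − T_wall⁴).
A = 4πr² = 1.720 m²; T_body⁴ − T_wall⁴ = 1.936×10¹⁰ − 5.394×10⁹ = 1.396×10¹⁰ K⁴.
|P_net| = 0.83·5.67×10⁻⁸·1.720·1.396×10¹⁰.

P_net ≈ 1130 W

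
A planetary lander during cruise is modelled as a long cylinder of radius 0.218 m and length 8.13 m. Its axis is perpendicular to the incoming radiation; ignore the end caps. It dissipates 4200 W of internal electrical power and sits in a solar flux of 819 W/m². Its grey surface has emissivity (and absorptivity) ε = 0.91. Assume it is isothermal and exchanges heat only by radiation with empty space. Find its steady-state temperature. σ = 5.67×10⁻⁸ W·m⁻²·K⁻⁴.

At steady state, absorbed solar power + internal power = radiated power.
Absorbed: α·S·A_cross = 0.91·819·3.545 = 2642 W (cross-section 2rL).
Total input = 2642 + 4200 = 6842 W.
Radiated: εσ·A_surf·T⁴ with A_surf = 2πrL = 11.14 m².
T⁴ = 6842/(0.91·5.67×10⁻⁸·11.14) = 1.191×10¹⁰ K⁴.

T ≈ 330 K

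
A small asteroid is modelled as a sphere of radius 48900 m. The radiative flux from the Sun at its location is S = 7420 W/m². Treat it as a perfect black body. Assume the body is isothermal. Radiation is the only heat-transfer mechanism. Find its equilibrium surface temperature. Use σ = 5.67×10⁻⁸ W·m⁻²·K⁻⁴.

T ≈ 425 K

At equilibrium, absorbed power = emitted power.
Absorbing cross-section = πr² = 7.512×10⁹ m²; emitting surface = 4πr² = 3.005×10¹⁰ m² (ratio 4).
S·A_cross = εσ·A_surf·T⁴  ⇒  T⁴ = S/(4σ).
T⁴ = 1.00·7420/(4·5.67×10⁻⁸) = 3.272×10¹⁰ K⁴.
T = (3.272×10¹⁰)^(1/4).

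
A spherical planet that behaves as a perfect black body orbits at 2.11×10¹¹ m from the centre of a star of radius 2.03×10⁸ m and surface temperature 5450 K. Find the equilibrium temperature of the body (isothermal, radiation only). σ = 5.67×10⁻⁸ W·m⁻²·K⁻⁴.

The star's surface emits σT_*⁴; at distance d the flux is S = σT_*⁴(R_*/d)².
S = 5.67×10⁻⁸·(5450)⁴·(2.03×10⁸/2.11×10¹¹)² = 46.30 W/m².
For an isothermal sphere T⁴ = (1−a)S/(4σ) = 2.042×10⁸ K⁴.

T ≈ 120 K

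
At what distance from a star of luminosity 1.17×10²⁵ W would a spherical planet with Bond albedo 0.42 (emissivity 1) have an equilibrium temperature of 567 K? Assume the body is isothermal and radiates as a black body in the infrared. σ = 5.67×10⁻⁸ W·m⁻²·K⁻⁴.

d ≈ 4.80×10⁹ m

For an isothermal black-emitting sphere, (1−a)S·πr² = σ·4πr²·T⁴ ⇒ S = 4σT⁴/(1−a).
S = 4·5.67×10⁻⁸·(567)⁴/0.580 = 40420 W/m².
Flux falls as S = L/(4πd²), so d = √(L/(4πS)) = √(1.17×10²⁵/(4π·40420)).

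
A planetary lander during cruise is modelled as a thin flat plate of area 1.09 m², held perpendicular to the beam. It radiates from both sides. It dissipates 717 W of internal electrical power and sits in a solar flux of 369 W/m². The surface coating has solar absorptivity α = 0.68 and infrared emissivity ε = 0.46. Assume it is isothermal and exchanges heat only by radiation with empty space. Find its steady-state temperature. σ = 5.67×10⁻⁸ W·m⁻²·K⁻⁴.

At steady state, absorbed solar power + internal power = radiated power.
Absorbed: α·S·A_cross = 0.68·369·1.090 = 273.5 W (cross-section A).
Total input = 273.5 + 717 = 990.5 W.
Radiated: εσ·A_surf·T⁴ with A_surf = 2A = 2.180 m².
T⁴ = 990.5/(0.46·5.67×10⁻⁸·2.180) = 1.742×10¹⁰ K⁴.

T ≈ 363 K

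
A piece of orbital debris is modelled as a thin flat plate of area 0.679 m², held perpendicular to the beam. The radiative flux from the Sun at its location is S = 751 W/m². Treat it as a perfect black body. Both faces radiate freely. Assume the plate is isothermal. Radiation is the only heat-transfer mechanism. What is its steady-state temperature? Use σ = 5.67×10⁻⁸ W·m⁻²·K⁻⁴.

T ≈ 285 K

At equilibrium, absorbed power = emitted power.
Absorbing cross-section = A = 0.6790 m²; emitting surface = 2A = 1.358 m² (ratio 2).
S·A_cross = εσ·A_surf·T⁴  ⇒  T⁴ = S/(2σ).
T⁴ = 1.00·751/(2·5.67×10⁻⁸) = 6.623×10⁹ K⁴.
T = (6.623×10⁹)^(1/4).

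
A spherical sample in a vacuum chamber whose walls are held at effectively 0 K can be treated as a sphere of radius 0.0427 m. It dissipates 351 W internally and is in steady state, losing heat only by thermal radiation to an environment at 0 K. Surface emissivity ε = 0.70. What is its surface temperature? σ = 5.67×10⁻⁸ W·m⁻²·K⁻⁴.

T ≈ 788 K

Steady state: internal power = radiated power, P = εσA T⁴.
Radiating area A = 4πr² = 0.02291 m².
T⁴ = P/(εσA) = 351/(0.70·5.67×10⁻⁸·0.02291) = 3.860×10¹¹ K⁴.
T = (3.860×10¹¹)^(1/4).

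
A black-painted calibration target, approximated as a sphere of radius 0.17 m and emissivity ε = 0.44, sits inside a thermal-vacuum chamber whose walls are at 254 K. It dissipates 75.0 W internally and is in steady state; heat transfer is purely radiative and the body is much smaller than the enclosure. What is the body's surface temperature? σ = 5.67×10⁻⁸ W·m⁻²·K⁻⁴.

For a small grey body in a large enclosure, net radiated power = εσA(T⁴ − T_w⁴).
Steady state: P = εσA(T⁴ − T_w⁴) with A = 4πr² = 0.3632 m².
T⁴ = P/(εσA) + T_w⁴ = 75.0/(0.44·5.67×10⁻⁸·0.3632) + (254)⁴
    = 8.278×10⁹ + 4.162×10⁹ = 1.244×10¹⁰ K⁴.

T ≈ 334 K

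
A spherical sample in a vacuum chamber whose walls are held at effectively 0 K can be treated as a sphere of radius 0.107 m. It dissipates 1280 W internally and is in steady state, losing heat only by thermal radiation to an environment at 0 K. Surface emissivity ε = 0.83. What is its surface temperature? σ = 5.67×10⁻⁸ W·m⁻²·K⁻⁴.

Steady state: internal power = radiated power, P = εσA T⁴.
Radiating area A = 4πr² = 0.1439 m².
T⁴ = P/(εσA) = 1280/(0.83·5.67×10⁻⁸·0.1439) = 1.890×10¹¹ K⁴.
T = (1.890×10¹¹)^(1/4).

T ≈ 659 K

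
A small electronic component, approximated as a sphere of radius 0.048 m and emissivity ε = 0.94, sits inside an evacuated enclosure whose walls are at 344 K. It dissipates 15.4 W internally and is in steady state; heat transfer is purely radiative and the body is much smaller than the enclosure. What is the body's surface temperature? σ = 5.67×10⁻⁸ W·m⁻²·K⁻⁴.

For a small grey body in a large enclosure, net radiated power = εσA(T⁴ − T_w⁴).
Steady state: P = εσA(T⁴ − T_w⁴) with A = 4πr² = 0.02895 m².
T⁴ = P/(εσA) + T_w⁴ = 15.4/(0.94·5.67×10⁻⁸·0.02895) + (344)⁴
    = 9.980×10⁹ + 1.400×10¹⁰ = 2.398×10¹⁰ K⁴.

T ≈ 394 K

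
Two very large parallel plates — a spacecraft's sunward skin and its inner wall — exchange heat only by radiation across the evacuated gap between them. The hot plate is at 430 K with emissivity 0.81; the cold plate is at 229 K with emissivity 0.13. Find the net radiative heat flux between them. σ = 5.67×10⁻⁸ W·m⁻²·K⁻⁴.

q ≈ 225 W/m²

For two infinite grey parallel plates, q = σ(T₁⁴ − T₂⁴)/(1/ε₁ + 1/ε₂ − 1).
T₁⁴ − T₂⁴ = 3.419×10¹⁰ − 2.750×10⁹ = 3.144×10¹⁰ K⁴.
1/ε₁ + 1/ε₂ − 1 = 1.235 + 7.692 − 1 = 7.927.
q = 5.67×10⁻⁸ × 3.144×10¹⁰ / 7.927.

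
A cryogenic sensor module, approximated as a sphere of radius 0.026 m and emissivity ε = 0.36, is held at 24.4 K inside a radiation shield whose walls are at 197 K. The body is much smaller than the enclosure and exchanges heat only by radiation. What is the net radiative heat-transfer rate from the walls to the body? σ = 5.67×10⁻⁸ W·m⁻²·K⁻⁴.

For a small grey body in a large enclosure: P_net = εσA(T_body⁴ − T_wall⁴).
A = 4πr² = 0.008495 m²; T_body⁴ − T_wall⁴ = 3.545×10⁵ − 1.506×10⁹ = -1.506×10⁹ K⁴.
|P_net| = 0.36·5.67×10⁻⁸·0.008495·1.506×10⁹.

P_net ≈ 0.261 W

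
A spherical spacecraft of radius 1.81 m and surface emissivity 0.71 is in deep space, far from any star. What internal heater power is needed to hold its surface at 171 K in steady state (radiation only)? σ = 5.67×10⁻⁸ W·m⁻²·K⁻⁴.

P ≈ 1420 W

P = εσ·4πr²·T⁴.
4πr² = 41.17 m²; T⁴ = 8.550×10⁸ K⁴.
P = 0.71·5.67×10⁻⁸·41.17·8.550×10⁸.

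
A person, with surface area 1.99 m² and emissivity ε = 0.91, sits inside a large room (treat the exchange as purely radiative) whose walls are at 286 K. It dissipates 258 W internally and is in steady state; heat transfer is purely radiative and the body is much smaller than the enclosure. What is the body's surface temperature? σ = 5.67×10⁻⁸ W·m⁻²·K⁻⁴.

T ≈ 310 K

For a small grey body in a large enclosure, net radiated power = εσA(T⁴ − T_w⁴).
Steady state: P = εσA(T⁴ − T_w⁴) with A = 1.99 m².
T⁴ = P/(εσA) + T_w⁴ = 258/(0.91·5.67×10⁻⁸·1.990) + (286)⁴
    = 2.513×10⁹ + 6.691×10⁹ = 9.203×10⁹ K⁴.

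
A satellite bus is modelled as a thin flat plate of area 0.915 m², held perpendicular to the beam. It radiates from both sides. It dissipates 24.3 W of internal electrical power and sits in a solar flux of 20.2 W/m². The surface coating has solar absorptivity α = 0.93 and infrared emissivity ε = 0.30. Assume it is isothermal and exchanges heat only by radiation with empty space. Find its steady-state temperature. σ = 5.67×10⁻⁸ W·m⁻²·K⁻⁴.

At steady state, absorbed solar power + internal power = radiated power.
Absorbed: α·S·A_cross = 0.93·20.2·0.9150 = 17.19 W (cross-section A).
Total input = 17.19 + 24.3 = 41.49 W.
Radiated: εσ·A_surf·T⁴ with A_surf = 2A = 1.830 m².
T⁴ = 41.49/(0.30·5.67×10⁻⁸·1.830) = 1.333×10⁹ K⁴.

T ≈ 191 K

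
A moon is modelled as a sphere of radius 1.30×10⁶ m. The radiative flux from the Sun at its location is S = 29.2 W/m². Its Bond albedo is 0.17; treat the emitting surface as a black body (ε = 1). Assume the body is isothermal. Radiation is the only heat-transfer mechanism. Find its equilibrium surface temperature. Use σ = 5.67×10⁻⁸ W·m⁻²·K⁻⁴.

At equilibrium, absorbed power = emitted power.
Absorbing cross-section = πr² = 5.309×10¹² m²; emitting surface = 4πr² = 2.124×10¹³ m² (ratio 4).
(1−a)S·A_cross = εσ·A_surf·T⁴  ⇒  T⁴ = (1−a)S/(4σ).
T⁴ = 0.830·29.2/(4·5.67×10⁻⁸) = 1.069×10⁸ K⁴.
T = (1.069×10⁸)^(1/4).

T ≈ 102 K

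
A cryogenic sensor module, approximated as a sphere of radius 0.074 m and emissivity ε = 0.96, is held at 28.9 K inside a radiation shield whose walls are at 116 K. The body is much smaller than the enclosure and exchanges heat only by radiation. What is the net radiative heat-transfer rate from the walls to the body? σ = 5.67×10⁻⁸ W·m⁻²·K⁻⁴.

P_net ≈ 0.676 W

For a small grey body in a large enclosure: P_net = εσA(T_body⁴ − T_wall⁴).
A = 4πr² = 0.06881 m²; T_body⁴ − T_wall⁴ = 6.976×10⁵ − 1.811×10⁸ = -1.804×10⁸ K⁴.
|P_net| = 0.96·5.67×10⁻⁸·0.06881·1.804×10⁸.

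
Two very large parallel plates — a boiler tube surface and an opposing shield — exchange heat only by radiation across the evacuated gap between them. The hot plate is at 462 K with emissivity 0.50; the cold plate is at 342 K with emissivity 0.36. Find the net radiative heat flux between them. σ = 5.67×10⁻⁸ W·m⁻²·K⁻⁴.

For two infinite grey parallel plates, q = σ(T₁⁴ − T₂⁴)/(1/ε₁ + 1/ε₂ − 1).
T₁⁴ − T₂⁴ = 4.556×10¹⁰ − 1.368×10¹⁰ = 3.188×10¹⁰ K⁴.
1/ε₁ + 1/ε₂ − 1 = 2.000 + 2.778 − 1 = 3.778.
q = 5.67×10⁻⁸ × 3.188×10¹⁰ / 3.778.

q ≈ 478 W/m²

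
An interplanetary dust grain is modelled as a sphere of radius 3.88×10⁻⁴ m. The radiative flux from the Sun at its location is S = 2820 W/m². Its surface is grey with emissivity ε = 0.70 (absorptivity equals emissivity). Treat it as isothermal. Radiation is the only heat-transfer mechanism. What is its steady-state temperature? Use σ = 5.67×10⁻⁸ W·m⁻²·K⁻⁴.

T ≈ 334 K

At equilibrium, absorbed power = emitted power.
Absorbing cross-section = πr² = 4.729×10⁻⁷ m²; emitting surface = 4πr² = 1.892×10⁻⁶ m² (ratio 4).
εS·A_cross = εσ·A_surf·T⁴  ⇒  T⁴ = S/(4σ)   (ε cancels).
T⁴ = 2820/(4·5.67×10⁻⁸) = 1.243×10¹⁰ K⁴.
T = (1.243×10¹⁰)^(1/4).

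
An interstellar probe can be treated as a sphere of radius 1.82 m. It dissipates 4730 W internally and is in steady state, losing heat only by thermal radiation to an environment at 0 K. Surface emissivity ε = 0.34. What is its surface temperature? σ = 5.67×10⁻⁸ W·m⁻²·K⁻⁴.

T ≈ 277 K

Steady state: internal power = radiated power, P = εσA T⁴.
Radiating area A = 4πr² = 41.62 m².
T⁴ = P/(εσA) = 4730/(0.34·5.67×10⁻⁸·41.62) = 5.894×10⁹ K⁴.
T = (5.894×10⁹)^(1/4).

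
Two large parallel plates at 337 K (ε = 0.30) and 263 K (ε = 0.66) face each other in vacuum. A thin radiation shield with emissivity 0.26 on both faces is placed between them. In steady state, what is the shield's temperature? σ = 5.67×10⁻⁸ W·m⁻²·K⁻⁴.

T_s ≈ 300 K

In steady state the net flux on the hot side equals that on the cold side.
σ(T₁⁴−T_s⁴)/D₁ = σ(T_s⁴−T₂⁴)/D₂, with D₁ = 1/ε₁+1/ε_s−1 = 6.179, D₂ = 1/ε_s+1/ε₂−1 = 4.361.
Solve for T_s⁴: T_s⁴ = (D₂·T₁⁴ + D₁·T₂⁴)/(D₁+D₂) = 8.141×10⁹ K⁴.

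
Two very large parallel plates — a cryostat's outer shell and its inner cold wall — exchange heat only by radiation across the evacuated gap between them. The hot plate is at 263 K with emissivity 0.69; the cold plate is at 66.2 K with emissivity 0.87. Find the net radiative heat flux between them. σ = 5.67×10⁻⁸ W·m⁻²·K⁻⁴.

q ≈ 169 W/m²

For two infinite grey parallel plates, q = σ(T₁⁴ − T₂⁴)/(1/ε₁ + 1/ε₂ − 1).
T₁⁴ − T₂⁴ = 4.784×10⁹ − 1.921×10⁷ = 4.765×10⁹ K⁴.
1/ε₁ + 1/ε₂ − 1 = 1.449 + 1.149 − 1 = 1.599.
q = 5.67×10⁻⁸ × 4.765×10⁹ / 1.599.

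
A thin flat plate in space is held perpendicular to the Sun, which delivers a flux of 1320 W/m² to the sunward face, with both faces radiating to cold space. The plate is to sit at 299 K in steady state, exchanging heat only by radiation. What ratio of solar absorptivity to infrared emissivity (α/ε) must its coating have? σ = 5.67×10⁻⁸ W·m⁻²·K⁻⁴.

α/ε ≈ 0.687

Balance: αS·A = εσ·2A·T⁴ ⇒ α/ε = 2σT⁴/S.
α/ε = 2·5.67×10⁻⁸·(299)⁴/1320 = 2·5.67×10⁻⁸·7.993×10⁹/1320.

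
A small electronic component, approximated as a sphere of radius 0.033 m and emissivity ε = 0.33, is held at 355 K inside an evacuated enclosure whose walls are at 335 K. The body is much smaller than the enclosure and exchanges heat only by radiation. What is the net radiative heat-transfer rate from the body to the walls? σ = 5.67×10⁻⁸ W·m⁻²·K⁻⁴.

For a small grey body in a large enclosure: P_net = εσA(T_body⁴ − T_wall⁴).
A = 4πr² = 0.01368 m²; T_body⁴ − T_wall⁴ = 1.588×10¹⁰ − 1.259×10¹⁰ = 3.288×10⁹ K⁴.
|P_net| = 0.33·5.67×10⁻⁸·0.01368·3.288×10⁹.

P_net ≈ 0.842 W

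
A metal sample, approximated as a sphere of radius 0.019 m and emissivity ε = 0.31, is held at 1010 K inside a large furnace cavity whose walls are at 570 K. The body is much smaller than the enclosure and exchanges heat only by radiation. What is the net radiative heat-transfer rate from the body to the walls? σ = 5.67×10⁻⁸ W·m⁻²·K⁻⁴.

For a small grey body in a large enclosure: P_net = εσA(T_body⁴ − T_wall⁴).
A = 4πr² = 0.004536 m²; T_body⁴ − T_wall⁴ = 1.041×10¹² − 1.056×10¹¹ = 9.350×10¹¹ K⁴.
|P_net| = 0.31·5.67×10⁻⁸·0.004536·9.350×10¹¹.

P_net ≈ 74.6 W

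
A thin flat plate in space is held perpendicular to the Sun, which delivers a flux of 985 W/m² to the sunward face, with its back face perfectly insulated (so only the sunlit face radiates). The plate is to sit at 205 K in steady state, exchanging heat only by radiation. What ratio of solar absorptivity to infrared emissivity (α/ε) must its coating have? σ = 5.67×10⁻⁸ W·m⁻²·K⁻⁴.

Balance: αS·A = εσ·1A·T⁴ ⇒ α/ε = σT⁴/S.
α/ε = 5.67×10⁻⁸·(205)⁴/985 = 5.67×10⁻⁸·1.766×10⁹/985.

α/ε ≈ 0.102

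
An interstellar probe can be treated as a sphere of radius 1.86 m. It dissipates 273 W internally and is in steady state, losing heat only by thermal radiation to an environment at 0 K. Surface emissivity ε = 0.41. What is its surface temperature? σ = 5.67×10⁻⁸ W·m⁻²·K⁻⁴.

Steady state: internal power = radiated power, P = εσA T⁴.
Radiating area A = 4πr² = 43.47 m².
T⁴ = P/(εσA) = 273/(0.41·5.67×10⁻⁸·43.47) = 2.701×10⁸ K⁴.
T = (2.701×10⁸)^(1/4).

T ≈ 128 K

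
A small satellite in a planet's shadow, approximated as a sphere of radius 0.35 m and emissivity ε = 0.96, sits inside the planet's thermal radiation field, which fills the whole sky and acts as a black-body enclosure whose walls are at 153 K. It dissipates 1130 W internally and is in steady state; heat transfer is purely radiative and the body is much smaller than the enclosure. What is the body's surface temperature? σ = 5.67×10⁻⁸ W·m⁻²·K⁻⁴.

For a small grey body in a large enclosure, net radiated power = εσA(T⁴ − T_w⁴).
Steady state: P = εσA(T⁴ − T_w⁴) with A = 4πr² = 1.539 m².
T⁴ = P/(εσA) + T_w⁴ = 1130/(0.96·5.67×10⁻⁸·1.539) + (153)⁴
    = 1.349×10¹⁰ + 5.480×10⁸ = 1.403×10¹⁰ K⁴.

T ≈ 344 K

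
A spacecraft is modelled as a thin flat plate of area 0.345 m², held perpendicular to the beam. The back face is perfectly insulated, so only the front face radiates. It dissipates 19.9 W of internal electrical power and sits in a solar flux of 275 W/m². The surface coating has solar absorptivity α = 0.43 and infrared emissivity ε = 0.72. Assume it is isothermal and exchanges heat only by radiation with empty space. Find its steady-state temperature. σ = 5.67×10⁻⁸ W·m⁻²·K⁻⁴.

At steady state, absorbed solar power + internal power = radiated power.
Absorbed: α·S·A_cross = 0.43·275·0.3450 = 40.80 W (cross-section A).
Total input = 40.80 + 19.9 = 60.70 W.
Radiated: εσ·A_surf·T⁴ with A_surf = A = 0.3450 m².
T⁴ = 60.70/(0.72·5.67×10⁻⁸·0.3450) = 4.310×10⁹ K⁴.

T ≈ 256 K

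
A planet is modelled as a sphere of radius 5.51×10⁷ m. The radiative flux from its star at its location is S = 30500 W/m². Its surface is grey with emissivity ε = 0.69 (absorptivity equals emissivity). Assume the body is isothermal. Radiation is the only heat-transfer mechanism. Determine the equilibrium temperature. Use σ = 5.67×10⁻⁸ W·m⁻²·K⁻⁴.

T ≈ 606 K

At equilibrium, absorbed power = emitted power.
Absorbing cross-section = πr² = 9.538×10¹⁵ m²; emitting surface = 4πr² = 3.815×10¹⁶ m² (ratio 4).
εS·A_cross = εσ·A_surf·T⁴  ⇒  T⁴ = S/(4σ)   (ε cancels).
T⁴ = 30500/(4·5.67×10⁻⁸) = 1.345×10¹¹ K⁴.
T = (1.345×10¹¹)^(1/4).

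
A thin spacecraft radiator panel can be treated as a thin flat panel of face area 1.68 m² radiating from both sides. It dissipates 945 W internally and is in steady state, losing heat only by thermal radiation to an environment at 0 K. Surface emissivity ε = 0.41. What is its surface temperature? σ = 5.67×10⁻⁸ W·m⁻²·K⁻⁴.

Steady state: internal power = radiated power, P = εσA T⁴.
Radiating area A = 2·1.68 = 3.360 m².
T⁴ = P/(εσA) = 945/(0.41·5.67×10⁻⁸·3.360) = 1.210×10¹⁰ K⁴.
T = (1.210×10¹⁰)^(1/4).

T ≈ 332 K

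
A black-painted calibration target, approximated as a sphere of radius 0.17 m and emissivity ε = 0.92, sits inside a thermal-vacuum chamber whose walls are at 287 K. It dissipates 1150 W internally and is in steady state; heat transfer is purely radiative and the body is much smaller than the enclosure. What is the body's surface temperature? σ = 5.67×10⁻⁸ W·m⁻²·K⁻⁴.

For a small grey body in a large enclosure, net radiated power = εσA(T⁴ − T_w⁴).
Steady state: P = εσA(T⁴ − T_w⁴) with A = 4πr² = 0.3632 m².
T⁴ = P/(εσA) + T_w⁴ = 1150/(0.92·5.67×10⁻⁸·0.3632) + (287)⁴
    = 6.070×10¹⁰ + 6.785×10⁹ = 6.749×10¹⁰ K⁴.

T ≈ 510 K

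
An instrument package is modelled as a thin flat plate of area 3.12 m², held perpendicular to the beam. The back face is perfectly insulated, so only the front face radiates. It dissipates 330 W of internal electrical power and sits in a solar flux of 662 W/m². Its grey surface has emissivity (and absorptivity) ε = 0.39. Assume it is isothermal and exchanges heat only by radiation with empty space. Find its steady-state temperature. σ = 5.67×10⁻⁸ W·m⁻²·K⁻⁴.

T ≈ 358 K

At steady state, absorbed solar power + internal power = radiated power.
Absorbed: α·S·A_cross = 0.39·662·3.120 = 805.5 W (cross-section A).
Total input = 805.5 + 330 = 1136 W.
Radiated: εσ·A_surf·T⁴ with A_surf = A = 3.120 m².
T⁴ = 1136/(0.39·5.67×10⁻⁸·3.120) = 1.646×10¹⁰ K⁴.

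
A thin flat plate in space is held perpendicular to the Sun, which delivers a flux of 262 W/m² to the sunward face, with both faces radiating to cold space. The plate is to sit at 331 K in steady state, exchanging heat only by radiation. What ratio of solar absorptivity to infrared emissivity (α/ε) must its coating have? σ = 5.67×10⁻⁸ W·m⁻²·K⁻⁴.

α/ε ≈ 5.20

Balance: αS·A = εσ·2A·T⁴ ⇒ α/ε = 2σT⁴/S.
α/ε = 2·5.67×10⁻⁸·(331)⁴/262 = 2·5.67×10⁻⁸·1.200×10¹⁰/262.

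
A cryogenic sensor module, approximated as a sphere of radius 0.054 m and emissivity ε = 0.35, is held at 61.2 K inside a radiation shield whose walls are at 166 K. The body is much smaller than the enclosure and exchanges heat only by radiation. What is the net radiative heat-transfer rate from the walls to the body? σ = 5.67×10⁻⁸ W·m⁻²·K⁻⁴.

P_net ≈ 0.542 W

For a small grey body in a large enclosure: P_net = εσA(T_body⁴ − T_wall⁴).
A = 4πr² = 0.03664 m²; T_body⁴ − T_wall⁴ = 1.403×10⁷ − 7.593×10⁸ = -7.453×10⁸ K⁴.
|P_net| = 0.35·5.67×10⁻⁸·0.03664·7.453×10⁸.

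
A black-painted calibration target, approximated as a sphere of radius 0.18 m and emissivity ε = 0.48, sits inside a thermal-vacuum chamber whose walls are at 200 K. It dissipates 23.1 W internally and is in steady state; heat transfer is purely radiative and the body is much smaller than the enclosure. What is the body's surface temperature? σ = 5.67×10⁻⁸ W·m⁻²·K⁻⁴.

For a small grey body in a large enclosure, net radiated power = εσA(T⁴ − T_w⁴).
Steady state: P = εσA(T⁴ − T_w⁴) with A = 4πr² = 0.4072 m².
T⁴ = P/(εσA) + T_w⁴ = 23.1/(0.48·5.67×10⁻⁸·0.4072) + (200)⁴
    = 2.085×10⁹ + 1.600×10⁹ = 3.685×10⁹ K⁴.

T ≈ 246 K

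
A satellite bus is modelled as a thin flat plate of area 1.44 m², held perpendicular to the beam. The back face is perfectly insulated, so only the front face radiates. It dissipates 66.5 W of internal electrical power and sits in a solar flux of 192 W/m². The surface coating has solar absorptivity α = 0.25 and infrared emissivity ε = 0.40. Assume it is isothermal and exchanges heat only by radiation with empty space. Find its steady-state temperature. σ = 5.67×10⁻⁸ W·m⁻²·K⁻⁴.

T ≈ 254 K

At steady state, absorbed solar power + internal power = radiated power.
Absorbed: α·S·A_cross = 0.25·192·1.440 = 69.12 W (cross-section A).
Total input = 69.12 + 66.5 = 135.6 W.
Radiated: εσ·A_surf·T⁴ with A_surf = A = 1.440 m².
T⁴ = 135.6/(0.40·5.67×10⁻⁸·1.440) = 4.153×10⁹ K⁴.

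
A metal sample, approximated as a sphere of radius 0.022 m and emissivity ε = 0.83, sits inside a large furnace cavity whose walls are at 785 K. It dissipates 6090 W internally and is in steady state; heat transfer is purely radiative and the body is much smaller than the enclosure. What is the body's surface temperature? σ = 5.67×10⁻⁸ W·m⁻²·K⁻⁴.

T ≈ 2160 K

For a small grey body in a large enclosure, net radiated power = εσA(T⁴ − T_w⁴).
Steady state: P = εσA(T⁴ − T_w⁴) with A = 4πr² = 0.006082 m².
T⁴ = P/(εσA) + T_w⁴ = 6090/(0.83·5.67×10⁻⁸·0.006082) + (785)⁴
    = 2.128×10¹³ + 3.797×10¹¹ = 2.166×10¹³ K⁴.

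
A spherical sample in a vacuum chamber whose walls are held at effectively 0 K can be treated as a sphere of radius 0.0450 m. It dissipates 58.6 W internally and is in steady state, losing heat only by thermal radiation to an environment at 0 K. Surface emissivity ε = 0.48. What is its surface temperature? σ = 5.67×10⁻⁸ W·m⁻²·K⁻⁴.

Steady state: internal power = radiated power, P = εσA T⁴.
Radiating area A = 4πr² = 0.02545 m².
T⁴ = P/(εσA) = 58.6/(0.48·5.67×10⁻⁸·0.02545) = 8.461×10¹⁰ K⁴.
T = (8.461×10¹⁰)^(1/4).

T ≈ 539 K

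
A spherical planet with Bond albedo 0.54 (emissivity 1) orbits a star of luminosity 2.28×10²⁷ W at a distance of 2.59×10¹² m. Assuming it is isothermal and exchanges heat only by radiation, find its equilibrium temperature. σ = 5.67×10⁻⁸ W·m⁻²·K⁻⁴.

T ≈ 86.1 K

First find the stellar flux at distance d: S = L/(4πd²) = 2.28×10²⁷/(4π·(2.59×10¹²)²) = 27.05 W/m².
For an isothermal sphere, absorbed (1−a)S·πr² = emitted σ·4πr²·T⁴, so T⁴ = (1−a)S/(4σ).
T⁴ = 0.460·27.05/(4·5.67×10⁻⁸) = 5.486×10⁷ K⁴.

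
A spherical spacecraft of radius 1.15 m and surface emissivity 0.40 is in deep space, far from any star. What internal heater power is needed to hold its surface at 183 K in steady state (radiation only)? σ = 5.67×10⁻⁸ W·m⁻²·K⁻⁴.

P = εσ·4πr²·T⁴.
4πr² = 16.62 m²; T⁴ = 1.122×10⁹ K⁴.
P = 0.40·5.67×10⁻⁸·16.62·1.122×10⁹.

P ≈ 423 W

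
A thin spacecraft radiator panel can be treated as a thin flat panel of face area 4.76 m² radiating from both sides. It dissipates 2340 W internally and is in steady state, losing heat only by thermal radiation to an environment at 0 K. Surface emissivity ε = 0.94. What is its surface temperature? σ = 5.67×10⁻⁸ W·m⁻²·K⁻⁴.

Steady state: internal power = radiated power, P = εσA T⁴.
Radiating area A = 2·4.76 = 9.520 m².
T⁴ = P/(εσA) = 2340/(0.94·5.67×10⁻⁸·9.520) = 4.612×10⁹ K⁴.
T = (4.612×10⁹)^(1/4).

T ≈ 261 K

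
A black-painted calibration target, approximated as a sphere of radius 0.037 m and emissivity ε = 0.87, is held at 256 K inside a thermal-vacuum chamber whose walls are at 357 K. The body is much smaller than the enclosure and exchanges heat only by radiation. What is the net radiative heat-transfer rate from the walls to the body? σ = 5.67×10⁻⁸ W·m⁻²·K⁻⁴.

For a small grey body in a large enclosure: P_net = εσA(T_body⁴ − T_wall⁴).
A = 4πr² = 0.01720 m²; T_body⁴ − T_wall⁴ = 4.295×10⁹ − 1.624×10¹⁰ = -1.195×10¹⁰ K⁴.
|P_net| = 0.87·5.67×10⁻⁸·0.01720·1.195×10¹⁰.

P_net ≈ 10.1 W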